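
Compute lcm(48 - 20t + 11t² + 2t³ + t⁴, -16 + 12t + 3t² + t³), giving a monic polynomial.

-48 + 68t - 31t² + 9t³ + t⁴ + t⁵

Apply the Euclidean algorithm:
  t⁴ + 2t³ + 11t² - 20t + 48 = (t - 1)(t³ + 3t² + 12t - 16) + (2t² + 8t + 32)
  t³ + 3t² + 12t - 16 = ((1/2)t - 1/2)(2t² + 8t + 32) + (0)
Last nonzero remainder: 2t² + 8t + 32. Dividing through by 2 gives the monic gcd t² + 4t + 16.
Then lcm(f, g) = f·g / gcd(f, g); expanding and making the result monic gives the answer.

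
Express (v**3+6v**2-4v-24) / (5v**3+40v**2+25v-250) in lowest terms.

Repeated division with remainder:
  v**3+6v**2-4v-24 = (1/5)(5v**3+40v**2+25v-250) + (-2v**2-9v+26)
  5v**3+40v**2+25v-250 = (-(5/2)v-35/4)(-2v**2-9v+26) + ((45/4)v-45/2)
  -2v**2-9v+26 = (-(8/45)v-52/45)((45/4)v-45/2) + (0)
Last nonzero remainder: (45/4)v-45/2. Dividing through by 45/4 gives the monic gcd v-2.
Cancel v-2 from numerator and denominator to get the reduced form.

(v**2+8v+12)/(5v**2+50v+125)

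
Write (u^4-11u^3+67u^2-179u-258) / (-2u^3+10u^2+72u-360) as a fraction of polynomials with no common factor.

Apply the Euclidean algorithm:
  u^4-11u^3+67u^2-179u-258 = (-(1/2)u+3)(-2u^3+10u^2+72u-360) + (73u^2-575u+822)
  -2u^3+10u^2+72u-360 = (-(2/73)u-420/5329)(73u^2-575u+822) + ((262200/5329)u-1573200/5329)
  73u^2-575u+822 = ((389017/262200)u-730073/262200)((262200/5329)u-1573200/5329) + (0)
Last nonzero remainder: (262200/5329)u-1573200/5329. Dividing through by 262200/5329 gives the monic gcd u-6.
Cancel u-6 from numerator and denominator to get the reduced form.

(-u^3+5u^2-37u-43)/(2u^2+2u-60)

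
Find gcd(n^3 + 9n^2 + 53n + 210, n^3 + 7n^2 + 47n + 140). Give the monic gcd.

Repeated division with remainder:
  n^3 + 9n^2 + 53n + 210 = (n^3 + 7n^2 + 47n + 140) + (2n^2 + 6n + 70)
  n^3 + 7n^2 + 47n + 140 = ((1/2)n + 2)(2n^2 + 6n + 70) + (0)
Last nonzero remainder: 2n^2 + 6n + 70. Dividing through by 2 gives the monic gcd n^2 + 3n + 35.

n^2 + 3n + 35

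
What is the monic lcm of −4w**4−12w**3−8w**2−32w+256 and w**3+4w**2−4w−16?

w**5+5w**4+8w**3+12w**2−48w−128

By polynomial division,
  −4w**4−12w**3−8w**2−32w+256 = (−4w+4)(w**3+4w**2−4w−16) + (−40w**2−80w+320)
  w**3+4w**2−4w−16 = (−(1/40)w−1/20)(−40w**2−80w+320) + (0)
Last nonzero remainder: −40w**2−80w+320. Dividing through by −40 gives the monic gcd w**2+2w−8.
Then lcm(f, g) = f·g / gcd(f, g); expanding and making the result monic gives the answer.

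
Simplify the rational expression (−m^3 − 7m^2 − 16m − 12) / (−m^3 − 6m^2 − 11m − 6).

Euclidean algorithm in ℚ[m]:
  −m^3 − 7m^2 − 16m − 12 = (−m^3 − 6m^2 − 11m − 6) + (−m^2 − 5m − 6)
  −m^3 − 6m^2 − 11m − 6 = (m + 1)(−m^2 − 5m − 6) + (0)
Last nonzero remainder: −m^2 − 5m − 6. Dividing through by −1 gives the monic gcd m^2 + 5m + 6.
Cancel m^2 + 5m + 6 from numerator and denominator to get the reduced form.

(m + 2)/(m + 1)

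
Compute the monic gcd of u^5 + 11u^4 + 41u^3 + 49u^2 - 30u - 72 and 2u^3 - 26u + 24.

u^2 + 3u - 4

By polynomial division,
  u^5 + 11u^4 + 41u^3 + 49u^2 - 30u - 72 = ((1/2)u^2 + (11/2)u + 27)(2u^3 - 26u + 24) + (180u^2 + 540u - 720)
  2u^3 - 26u + 24 = ((1/90)u - 1/30)(180u^2 + 540u - 720) + (0)
Last nonzero remainder: 180u^2 + 540u - 720. Dividing through by 180 gives the monic gcd u^2 + 3u - 4.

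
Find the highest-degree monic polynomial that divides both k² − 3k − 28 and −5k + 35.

k − 7

By polynomial division,
  k² − 3k − 28 = (−(1/5)k − 4/5)(−5k + 35) + (0)
Last nonzero remainder: −5k + 35. Dividing through by −5 gives the monic gcd k − 7.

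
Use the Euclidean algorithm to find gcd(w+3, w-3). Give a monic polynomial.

Euclidean algorithm in ℚ[w]:
  w+3 = (w-3) + (6)
  w-3 = ((1/6)w-1/2)(6) + (0)
The last nonzero remainder is the constant 6, so the polynomials are coprime and gcd = 1.

1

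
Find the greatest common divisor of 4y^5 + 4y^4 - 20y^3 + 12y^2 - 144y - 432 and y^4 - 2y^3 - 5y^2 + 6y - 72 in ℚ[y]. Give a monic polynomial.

Apply the Euclidean algorithm:
  4y^5 + 4y^4 - 20y^3 + 12y^2 - 144y - 432 = (4y + 12)(y^4 - 2y^3 - 5y^2 + 6y - 72) + (24y^3 + 48y^2 + 72y + 432)
  y^4 - 2y^3 - 5y^2 + 6y - 72 = ((1/24)y - 1/6)(24y^3 + 48y^2 + 72y + 432) + (0)
Last nonzero remainder: 24y^3 + 48y^2 + 72y + 432. Dividing through by 24 gives the monic gcd y^3 + 2y^2 + 3y + 18.

y^3 + 2y^2 + 3y + 18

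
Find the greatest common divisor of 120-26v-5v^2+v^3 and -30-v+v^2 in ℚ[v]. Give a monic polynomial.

-30-v+v^2

Euclidean algorithm in ℚ[v]:
  v^3-5v^2-26v+120 = (v-4)(v^2-v-30) + (0)
The last nonzero remainder v^2-v-30 is already monic.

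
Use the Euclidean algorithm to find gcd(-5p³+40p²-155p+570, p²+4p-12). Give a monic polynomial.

Apply the Euclidean algorithm:
  -5p³+40p²-155p+570 = (-5p+60)(p²+4p-12) + (-455p+1290)
  p²+4p-12 = (-(1/455)p-622/41405)(-455p+1290) + (61104/8281)
  -455p+1290 = (-(3767855/61104)p+1780415/10184)(61104/8281) + (0)
The last nonzero remainder is the constant 61104/8281, so the polynomials are coprime and gcd = 1.

1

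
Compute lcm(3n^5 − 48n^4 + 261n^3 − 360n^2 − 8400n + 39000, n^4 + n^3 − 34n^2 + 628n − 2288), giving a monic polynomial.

Apply the Euclidean algorithm:
  3n^5 − 48n^4 + 261n^3 − 360n^2 − 8400n + 39000 = (3n − 51)(n^4 + n^3 − 34n^2 + 628n − 2288) + (414n^3 − 3978n^2 + 30492n − 77688)
  n^4 + n^3 − 34n^2 + 628n − 2288 = ((1/414)n + 122/4761)(414n^3 − 3978n^2 + 30492n − 77688) + (−(3024/529)n^2 + (18144/529)n − 157248/529)
  414n^3 − 3978n^2 + 30492n − 77688 = (−(12167/168)n + 43907/168)(−(3024/529)n^2 + (18144/529)n − 157248/529) + (0)
Last nonzero remainder: −(3024/529)n^2 + (18144/529)n − 157248/529. Dividing through by −3024/529 gives the monic gcd n^2 − 6n + 52.
Then lcm(f, g) = f·g / gcd(f, g); expanding and making the result monic gives the answer.

n^7 − 9n^6 − 69n^5 + 1193n^4 − 7468n^3 − 1320n^2 + 214200n − 572000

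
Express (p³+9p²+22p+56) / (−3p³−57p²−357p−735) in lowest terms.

(−p²−2p−8)/(3p²+36p+105)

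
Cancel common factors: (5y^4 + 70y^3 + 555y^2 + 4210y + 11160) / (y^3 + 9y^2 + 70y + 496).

Repeated division with remainder:
  5y^4 + 70y^3 + 555y^2 + 4210y + 11160 = (5y + 25)(y^3 + 9y^2 + 70y + 496) + (-20y^2 - 20y - 1240)
  y^3 + 9y^2 + 70y + 496 = (-(1/20)y - 2/5)(-20y^2 - 20y - 1240) + (0)
Last nonzero remainder: -20y^2 - 20y - 1240. Dividing through by -20 gives the monic gcd y^2 + y + 62.
Cancel y^2 + y + 62 from numerator and denominator to get the reduced form.

(5y^2 + 65y + 180)/(y + 8)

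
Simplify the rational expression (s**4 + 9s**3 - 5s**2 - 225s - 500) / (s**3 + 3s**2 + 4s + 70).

By polynomial division,
  s**4 + 9s**3 - 5s**2 - 225s - 500 = (s + 6)(s**3 + 3s**2 + 4s + 70) + (-27s**2 - 319s - 920)
  s**3 + 3s**2 + 4s + 70 = (-(1/27)s + 238/729)(-27s**2 - 319s - 920) + ((53998/729)s + 269990/729)
  -27s**2 - 319s - 920 = (-(19683/53998)s - 67068/26999)((53998/729)s + 269990/729) + (0)
Last nonzero remainder: (53998/729)s + 269990/729. Dividing through by 53998/729 gives the monic gcd s + 5.
Cancel s + 5 from numerator and denominator to get the reduced form.

(s**3 + 4s**2 - 25s - 100)/(s**2 - 2s + 14)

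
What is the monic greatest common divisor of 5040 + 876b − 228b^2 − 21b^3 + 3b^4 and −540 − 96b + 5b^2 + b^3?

Apply the Euclidean algorithm:
  3b^4 − 21b^3 − 228b^2 + 876b + 5040 = (3b − 36)(b^3 + 5b^2 − 96b − 540) + (240b^2 − 960b − 14400)
  b^3 + 5b^2 − 96b − 540 = ((1/240)b + 3/80)(240b^2 − 960b − 14400) + (0)
Last nonzero remainder: 240b^2 − 960b − 14400. Dividing through by 240 gives the monic gcd b^2 − 4b − 60.

−60 − 4b + b^2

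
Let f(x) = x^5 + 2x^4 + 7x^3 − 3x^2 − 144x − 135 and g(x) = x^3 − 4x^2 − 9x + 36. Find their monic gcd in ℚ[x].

By polynomial division,
  x^5 + 2x^4 + 7x^3 − 3x^2 − 144x − 135 = (x^2 + 6x + 40)(x^3 − 4x^2 − 9x + 36) + (175x^2 − 1575)
  x^3 − 4x^2 − 9x + 36 = ((1/175)x − 4/175)(175x^2 − 1575) + (0)
Last nonzero remainder: 175x^2 − 1575. Dividing through by 175 gives the monic gcd x^2 − 9.

x^2 − 9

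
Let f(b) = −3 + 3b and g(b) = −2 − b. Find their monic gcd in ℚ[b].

1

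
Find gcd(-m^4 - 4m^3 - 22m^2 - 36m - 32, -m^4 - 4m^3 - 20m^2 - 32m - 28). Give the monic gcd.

m^2 + 2m + 2

By polynomial division,
  -m^4 - 4m^3 - 22m^2 - 36m - 32 = (-m^4 - 4m^3 - 20m^2 - 32m - 28) + (-2m^2 - 4m - 4)
  -m^4 - 4m^3 - 20m^2 - 32m - 28 = ((1/2)m^2 + m + 7)(-2m^2 - 4m - 4) + (0)
Last nonzero remainder: -2m^2 - 4m - 4. Dividing through by -2 gives the monic gcd m^2 + 2m + 2.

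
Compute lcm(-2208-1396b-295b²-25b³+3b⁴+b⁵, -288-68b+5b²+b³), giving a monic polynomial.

-19872-14772b-4051b²-520b³+2b⁴+12b⁵+b⁶

Repeated division with remainder:
  b⁵+3b⁴-25b³-295b²-1396b-2208 = (b²-2b+53)(b³+5b²-68b-288) + (-408b²+1632b+13056)
  b³+5b²-68b-288 = (-(1/408)b-3/136)(-408b²+1632b+13056) + (0)
Last nonzero remainder: -408b²+1632b+13056. Dividing through by -408 gives the monic gcd b²-4b-32.
Then lcm(f, g) = f·g / gcd(f, g); expanding and making the result monic gives the answer.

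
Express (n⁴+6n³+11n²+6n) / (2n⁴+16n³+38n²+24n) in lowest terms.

(n+2)/(2n+8)

Euclidean algorithm in ℚ[n]:
  n⁴+6n³+11n²+6n = (1/2)(2n⁴+16n³+38n²+24n) + (−2n³−8n²−6n)
  2n⁴+16n³+38n²+24n = (−n−4)(−2n³−8n²−6n) + (0)
Last nonzero remainder: −2n³−8n²−6n. Dividing through by −2 gives the monic gcd n³+4n²+3n.
Cancel n³+4n²+3n from numerator and denominator to get the reduced form.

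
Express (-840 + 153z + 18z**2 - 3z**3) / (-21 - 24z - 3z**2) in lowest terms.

(40 - 13z + z**2)/(1 + z)

By polynomial division,
  -3z**3 + 18z**2 + 153z - 840 = (z - 14)(-3z**2 - 24z - 21) + (-162z - 1134)
  -3z**2 - 24z - 21 = ((1/54)z + 1/54)(-162z - 1134) + (0)
Last nonzero remainder: -162z - 1134. Dividing through by -162 gives the monic gcd z + 7.
Cancel z + 7 from numerator and denominator to get the reduced form.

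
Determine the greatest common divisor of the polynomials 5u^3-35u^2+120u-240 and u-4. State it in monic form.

Apply the Euclidean algorithm:
  5u^3-35u^2+120u-240 = (5u^2-15u+60)(u-4) + (0)
The last nonzero remainder u-4 is already monic.

u-4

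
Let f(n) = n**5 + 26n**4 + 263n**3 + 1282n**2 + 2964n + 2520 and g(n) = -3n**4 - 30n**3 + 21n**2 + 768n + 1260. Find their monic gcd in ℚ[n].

n**3 + 15n**2 + 68n + 84

By polynomial division,
  n**5 + 26n**4 + 263n**3 + 1282n**2 + 2964n + 2520 = (-(1/3)n - 16/3)(-3n**4 - 30n**3 + 21n**2 + 768n + 1260) + (110n**3 + 1650n**2 + 7480n + 9240)
  -3n**4 - 30n**3 + 21n**2 + 768n + 1260 = (-(3/110)n + 3/22)(110n**3 + 1650n**2 + 7480n + 9240) + (0)
Last nonzero remainder: 110n**3 + 1650n**2 + 7480n + 9240. Dividing through by 110 gives the monic gcd n**3 + 15n**2 + 68n + 84.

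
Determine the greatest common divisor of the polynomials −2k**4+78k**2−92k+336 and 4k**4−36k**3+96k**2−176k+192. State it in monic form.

By polynomial division,
  −2k**4+78k**2−92k+336 = (−1/2)(4k**4−36k**3+96k**2−176k+192) + (−18k**3+126k**2−180k+432)
  4k**4−36k**3+96k**2−176k+192 = (−(2/9)k+4/9)(−18k**3+126k**2−180k+432) + (0)
Last nonzero remainder: −18k**3+126k**2−180k+432. Dividing through by −18 gives the monic gcd k**3−7k**2+10k−24.

k**3−7k**2+10k−24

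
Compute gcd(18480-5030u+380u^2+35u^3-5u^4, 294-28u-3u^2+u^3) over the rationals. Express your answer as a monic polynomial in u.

42-10u+u^2

Apply the Euclidean algorithm:
  -5u^4+35u^3+380u^2-5030u+18480 = (-5u+20)(u^3-3u^2-28u+294) + (300u^2-3000u+12600)
  u^3-3u^2-28u+294 = ((1/300)u+7/300)(300u^2-3000u+12600) + (0)
Last nonzero remainder: 300u^2-3000u+12600. Dividing through by 300 gives the monic gcd u^2-10u+42.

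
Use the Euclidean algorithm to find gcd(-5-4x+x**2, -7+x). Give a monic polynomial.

1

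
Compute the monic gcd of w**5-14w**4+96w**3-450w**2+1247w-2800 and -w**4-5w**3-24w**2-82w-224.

w**2-w+16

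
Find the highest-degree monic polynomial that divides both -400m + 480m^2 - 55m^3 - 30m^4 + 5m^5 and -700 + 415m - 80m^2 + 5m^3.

20 - 9m + m^2

Repeated division with remainder:
  5m^5 - 30m^4 - 55m^3 + 480m^2 - 400m = (m^2 + 10m + 66)(5m^3 - 80m^2 + 415m - 700) + (2310m^2 - 20790m + 46200)
  5m^3 - 80m^2 + 415m - 700 = ((1/462)m - 1/66)(2310m^2 - 20790m + 46200) + (0)
Last nonzero remainder: 2310m^2 - 20790m + 46200. Dividing through by 2310 gives the monic gcd m^2 - 9m + 20.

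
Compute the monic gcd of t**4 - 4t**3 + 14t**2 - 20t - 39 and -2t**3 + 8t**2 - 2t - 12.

Apply the Euclidean algorithm:
  t**4 - 4t**3 + 14t**2 - 20t - 39 = (-(1/2)t)(-2t**3 + 8t**2 - 2t - 12) + (13t**2 - 26t - 39)
  -2t**3 + 8t**2 - 2t - 12 = (-(2/13)t + 4/13)(13t**2 - 26t - 39) + (0)
Last nonzero remainder: 13t**2 - 26t - 39. Dividing through by 13 gives the monic gcd t**2 - 2t - 3.

t**2 - 2t - 3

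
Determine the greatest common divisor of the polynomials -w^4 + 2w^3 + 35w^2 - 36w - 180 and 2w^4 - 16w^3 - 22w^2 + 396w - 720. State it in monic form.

w^3 - 4w^2 - 27w + 90

Repeated division with remainder:
  -w^4 + 2w^3 + 35w^2 - 36w - 180 = (-1/2)(2w^4 - 16w^3 - 22w^2 + 396w - 720) + (-6w^3 + 24w^2 + 162w - 540)
  2w^4 - 16w^3 - 22w^2 + 396w - 720 = (-(1/3)w + 4/3)(-6w^3 + 24w^2 + 162w - 540) + (0)
Last nonzero remainder: -6w^3 + 24w^2 + 162w - 540. Dividing through by -6 gives the monic gcd w^3 - 4w^2 - 27w + 90.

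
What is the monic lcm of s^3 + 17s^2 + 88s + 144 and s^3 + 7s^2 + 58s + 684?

s^5 + 15s^4 + 130s^3 + 1260s^2 + 6400s + 10944

Repeated division with remainder:
  s^3 + 17s^2 + 88s + 144 = (s^3 + 7s^2 + 58s + 684) + (10s^2 + 30s - 540)
  s^3 + 7s^2 + 58s + 684 = ((1/10)s + 2/5)(10s^2 + 30s - 540) + (100s + 900)
  10s^2 + 30s - 540 = ((1/10)s - 3/5)(100s + 900) + (0)
Last nonzero remainder: 100s + 900. Dividing through by 100 gives the monic gcd s + 9.
Then lcm(f, g) = f·g / gcd(f, g); expanding and making the result monic gives the answer.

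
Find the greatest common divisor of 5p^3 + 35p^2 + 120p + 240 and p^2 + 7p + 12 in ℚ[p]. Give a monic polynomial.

Repeated division with remainder:
  5p^3 + 35p^2 + 120p + 240 = (5p)(p^2 + 7p + 12) + (60p + 240)
  p^2 + 7p + 12 = ((1/60)p + 1/20)(60p + 240) + (0)
Last nonzero remainder: 60p + 240. Dividing through by 60 gives the monic gcd p + 4.

p + 4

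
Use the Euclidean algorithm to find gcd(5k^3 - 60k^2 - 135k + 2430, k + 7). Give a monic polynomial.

1

Repeated division with remainder:
  5k^3 - 60k^2 - 135k + 2430 = (5k^2 - 95k + 530)(k + 7) + (-1280)
  k + 7 = (-(1/1280)k - 7/1280)(-1280) + (0)
The last nonzero remainder is the constant -1280, so the polynomials are coprime and gcd = 1.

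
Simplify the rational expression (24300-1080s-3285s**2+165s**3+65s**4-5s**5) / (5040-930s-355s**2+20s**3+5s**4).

(-270-33s+16s**2-s**3)/(-56+s+s**2)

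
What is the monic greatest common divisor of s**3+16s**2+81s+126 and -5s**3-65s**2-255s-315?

Euclidean algorithm in ℚ[s]:
  s**3+16s**2+81s+126 = (-1/5)(-5s**3-65s**2-255s-315) + (3s**2+30s+63)
  -5s**3-65s**2-255s-315 = (-(5/3)s-5)(3s**2+30s+63) + (0)
Last nonzero remainder: 3s**2+30s+63. Dividing through by 3 gives the monic gcd s**2+10s+21.

s**2+10s+21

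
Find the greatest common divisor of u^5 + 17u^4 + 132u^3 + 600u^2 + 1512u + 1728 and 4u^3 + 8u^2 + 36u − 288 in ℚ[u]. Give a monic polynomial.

u^2 + 5u + 24

Apply the Euclidean algorithm:
  u^5 + 17u^4 + 132u^3 + 600u^2 + 1512u + 1728 = ((1/4)u^2 + (15/4)u + 93/4)(4u^3 + 8u^2 + 36u − 288) + (351u^2 + 1755u + 8424)
  4u^3 + 8u^2 + 36u − 288 = ((4/351)u − 4/117)(351u^2 + 1755u + 8424) + (0)
Last nonzero remainder: 351u^2 + 1755u + 8424. Dividing through by 351 gives the monic gcd u^2 + 5u + 24.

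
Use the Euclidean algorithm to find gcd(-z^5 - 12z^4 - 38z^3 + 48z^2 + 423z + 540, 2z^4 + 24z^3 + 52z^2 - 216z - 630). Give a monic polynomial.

Repeated division with remainder:
  -z^5 - 12z^4 - 38z^3 + 48z^2 + 423z + 540 = (-(1/2)z)(2z^4 + 24z^3 + 52z^2 - 216z - 630) + (-12z^3 - 60z^2 + 108z + 540)
  2z^4 + 24z^3 + 52z^2 - 216z - 630 = (-(1/6)z - 7/6)(-12z^3 - 60z^2 + 108z + 540) + (0)
Last nonzero remainder: -12z^3 - 60z^2 + 108z + 540. Dividing through by -12 gives the monic gcd z^3 + 5z^2 - 9z - 45.

z^3 + 5z^2 - 9z - 45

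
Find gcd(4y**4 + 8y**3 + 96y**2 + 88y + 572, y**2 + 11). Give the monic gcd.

y**2 + 11

Euclidean algorithm in ℚ[y]:
  4y**4 + 8y**3 + 96y**2 + 88y + 572 = (4y**2 + 8y + 52)(y**2 + 11) + (0)
The last nonzero remainder y**2 + 11 is already monic.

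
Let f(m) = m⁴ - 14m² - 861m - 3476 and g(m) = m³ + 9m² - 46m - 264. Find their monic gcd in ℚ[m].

m + 4

Apply the Euclidean algorithm:
  m⁴ - 14m² - 861m - 3476 = (m - 9)(m³ + 9m² - 46m - 264) + (113m² - 1011m - 5852)
  m³ + 9m² - 46m - 264 = ((1/113)m + 2028/12769)(113m² - 1011m - 5852) + ((2124210/12769)m + 8496840/12769)
  113m² - 1011m - 5852 = ((1442897/2124210)m - 1698277/193110)((2124210/12769)m + 8496840/12769) + (0)
Last nonzero remainder: (2124210/12769)m + 8496840/12769. Dividing through by 2124210/12769 gives the monic gcd m + 4.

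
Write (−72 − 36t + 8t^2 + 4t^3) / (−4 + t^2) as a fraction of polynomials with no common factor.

(−36 + 4t^2)/(−2 + t)

By polynomial division,
  4t^3 + 8t^2 − 36t − 72 = (4t + 8)(t^2 − 4) + (−20t − 40)
  t^2 − 4 = (−(1/20)t + 1/10)(−20t − 40) + (0)
Last nonzero remainder: −20t − 40. Dividing through by −20 gives the monic gcd t + 2.
Cancel t + 2 from numerator and denominator to get the reduced form.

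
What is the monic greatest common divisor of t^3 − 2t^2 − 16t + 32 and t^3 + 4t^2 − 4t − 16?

t^2 + 2t − 8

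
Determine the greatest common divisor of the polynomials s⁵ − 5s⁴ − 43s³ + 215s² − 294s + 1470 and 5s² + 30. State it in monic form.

s² + 6

Euclidean algorithm in ℚ[s]:
  s⁵ − 5s⁴ − 43s³ + 215s² − 294s + 1470 = ((1/5)s³ − s² − (49/5)s + 49)(5s² + 30) + (0)
Last nonzero remainder: 5s² + 30. Dividing through by 5 gives the monic gcd s² + 6.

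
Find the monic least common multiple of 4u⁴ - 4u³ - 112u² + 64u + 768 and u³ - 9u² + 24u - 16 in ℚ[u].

Euclidean algorithm in ℚ[u]:
  4u⁴ - 4u³ - 112u² + 64u + 768 = (4u + 32)(u³ - 9u² + 24u - 16) + (80u² - 640u + 1280)
  u³ - 9u² + 24u - 16 = ((1/80)u - 1/80)(80u² - 640u + 1280) + (0)
Last nonzero remainder: 80u² - 640u + 1280. Dividing through by 80 gives the monic gcd u² - 8u + 16.
Then lcm(f, g) = f·g / gcd(f, g); expanding and making the result monic gives the answer.

u⁵ - 2u⁴ - 27u³ + 44u² + 176u - 192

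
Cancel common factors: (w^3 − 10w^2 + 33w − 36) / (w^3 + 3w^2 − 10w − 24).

(w^2 − 7w + 12)/(w^2 + 6w + 8)

Repeated division with remainder:
  w^3 − 10w^2 + 33w − 36 = (w^3 + 3w^2 − 10w − 24) + (−13w^2 + 43w − 12)
  w^3 + 3w^2 − 10w − 24 = (−(1/13)w − 82/169)(−13w^2 + 43w − 12) + ((1680/169)w − 5040/169)
  −13w^2 + 43w − 12 = (−(2197/1680)w + 169/420)((1680/169)w − 5040/169) + (0)
Last nonzero remainder: (1680/169)w − 5040/169. Dividing through by 1680/169 gives the monic gcd w − 3.
Cancel w − 3 from numerator and denominator to get the reduced form.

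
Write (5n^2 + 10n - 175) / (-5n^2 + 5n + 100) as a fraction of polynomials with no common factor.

(-n - 7)/(n + 4)

By polynomial division,
  5n^2 + 10n - 175 = (-1)(-5n^2 + 5n + 100) + (15n - 75)
  -5n^2 + 5n + 100 = (-(1/3)n - 4/3)(15n - 75) + (0)
Last nonzero remainder: 15n - 75. Dividing through by 15 gives the monic gcd n - 5.
Cancel n - 5 from numerator and denominator to get the reduced form.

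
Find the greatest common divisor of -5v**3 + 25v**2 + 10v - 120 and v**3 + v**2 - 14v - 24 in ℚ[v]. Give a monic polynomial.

v**2 - 2v - 8

Euclidean algorithm in ℚ[v]:
  -5v**3 + 25v**2 + 10v - 120 = (-5)(v**3 + v**2 - 14v - 24) + (30v**2 - 60v - 240)
  v**3 + v**2 - 14v - 24 = ((1/30)v + 1/10)(30v**2 - 60v - 240) + (0)
Last nonzero remainder: 30v**2 - 60v - 240. Dividing through by 30 gives the monic gcd v**2 - 2v - 8.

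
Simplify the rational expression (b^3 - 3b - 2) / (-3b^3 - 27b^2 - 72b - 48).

Apply the Euclidean algorithm:
  b^3 - 3b - 2 = (-1/3)(-3b^3 - 27b^2 - 72b - 48) + (-9b^2 - 27b - 18)
  -3b^3 - 27b^2 - 72b - 48 = ((1/3)b + 2)(-9b^2 - 27b - 18) + (-12b - 12)
  -9b^2 - 27b - 18 = ((3/4)b + 3/2)(-12b - 12) + (0)
Last nonzero remainder: -12b - 12. Dividing through by -12 gives the monic gcd b + 1.
Cancel b + 1 from numerator and denominator to get the reduced form.

(-b^2 + b + 2)/(3b^2 + 24b + 48)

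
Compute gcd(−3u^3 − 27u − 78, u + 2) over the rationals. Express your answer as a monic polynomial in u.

u + 2

By polynomial division,
  −3u^3 − 27u − 78 = (−3u^2 + 6u − 39)(u + 2) + (0)
The last nonzero remainder u + 2 is already monic.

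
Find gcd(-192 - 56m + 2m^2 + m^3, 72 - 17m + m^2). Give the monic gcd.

Apply the Euclidean algorithm:
  m^3 + 2m^2 - 56m - 192 = (m + 19)(m^2 - 17m + 72) + (195m - 1560)
  m^2 - 17m + 72 = ((1/195)m - 3/65)(195m - 1560) + (0)
Last nonzero remainder: 195m - 1560. Dividing through by 195 gives the monic gcd m - 8.

-8 + m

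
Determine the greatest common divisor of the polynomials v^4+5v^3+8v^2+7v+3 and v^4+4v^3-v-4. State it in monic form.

Repeated division with remainder:
  v^4+5v^3+8v^2+7v+3 = (v^4+4v^3-v-4) + (v^3+8v^2+8v+7)
  v^4+4v^3-v-4 = (v-4)(v^3+8v^2+8v+7) + (24v^2+24v+24)
  v^3+8v^2+8v+7 = ((1/24)v+7/24)(24v^2+24v+24) + (0)
Last nonzero remainder: 24v^2+24v+24. Dividing through by 24 gives the monic gcd v^2+v+1.

v^2+v+1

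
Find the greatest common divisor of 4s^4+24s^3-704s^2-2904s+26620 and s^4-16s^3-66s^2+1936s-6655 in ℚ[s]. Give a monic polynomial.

Repeated division with remainder:
  4s^4+24s^3-704s^2-2904s+26620 = (4)(s^4-16s^3-66s^2+1936s-6655) + (88s^3-440s^2-10648s+53240)
  s^4-16s^3-66s^2+1936s-6655 = ((1/88)s-1/8)(88s^3-440s^2-10648s+53240) + (0)
Last nonzero remainder: 88s^3-440s^2-10648s+53240. Dividing through by 88 gives the monic gcd s^3-5s^2-121s+605.

s^3-5s^2-121s+605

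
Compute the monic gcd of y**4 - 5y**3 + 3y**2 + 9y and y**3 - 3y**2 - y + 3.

Repeated division with remainder:
  y**4 - 5y**3 + 3y**2 + 9y = (y - 2)(y**3 - 3y**2 - y + 3) + (-2y**2 + 4y + 6)
  y**3 - 3y**2 - y + 3 = (-(1/2)y + 1/2)(-2y**2 + 4y + 6) + (0)
Last nonzero remainder: -2y**2 + 4y + 6. Dividing through by -2 gives the monic gcd y**2 - 2y - 3.

y**2 - 2y - 3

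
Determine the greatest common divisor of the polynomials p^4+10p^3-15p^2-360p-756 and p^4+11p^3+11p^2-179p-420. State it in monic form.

p^2+10p+21

Apply the Euclidean algorithm:
  p^4+10p^3-15p^2-360p-756 = (p^4+11p^3+11p^2-179p-420) + (-p^3-26p^2-181p-336)
  p^4+11p^3+11p^2-179p-420 = (-p+15)(-p^3-26p^2-181p-336) + (220p^2+2200p+4620)
  -p^3-26p^2-181p-336 = (-(1/220)p-4/55)(220p^2+2200p+4620) + (0)
Last nonzero remainder: 220p^2+2200p+4620. Dividing through by 220 gives the monic gcd p^2+10p+21.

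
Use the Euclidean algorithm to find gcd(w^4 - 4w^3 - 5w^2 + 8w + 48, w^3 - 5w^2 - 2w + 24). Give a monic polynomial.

By polynomial division,
  w^4 - 4w^3 - 5w^2 + 8w + 48 = (w + 1)(w^3 - 5w^2 - 2w + 24) + (2w^2 - 14w + 24)
  w^3 - 5w^2 - 2w + 24 = ((1/2)w + 1)(2w^2 - 14w + 24) + (0)
Last nonzero remainder: 2w^2 - 14w + 24. Dividing through by 2 gives the monic gcd w^2 - 7w + 12.

w^2 - 7w + 12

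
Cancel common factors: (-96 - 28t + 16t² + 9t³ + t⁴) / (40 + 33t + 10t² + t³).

(-12 + 4t + t²)/(5 + t)

Euclidean algorithm in ℚ[t]:
  t⁴ + 9t³ + 16t² - 28t - 96 = (t - 1)(t³ + 10t² + 33t + 40) + (-7t² - 35t - 56)
  t³ + 10t² + 33t + 40 = (-(1/7)t - 5/7)(-7t² - 35t - 56) + (0)
Last nonzero remainder: -7t² - 35t - 56. Dividing through by -7 gives the monic gcd t² + 5t + 8.
Cancel t² + 5t + 8 from numerator and denominator to get the reduced form.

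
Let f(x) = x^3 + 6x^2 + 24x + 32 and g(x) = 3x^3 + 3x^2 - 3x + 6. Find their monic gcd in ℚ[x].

x + 2

Apply the Euclidean algorithm:
  x^3 + 6x^2 + 24x + 32 = (1/3)(3x^3 + 3x^2 - 3x + 6) + (5x^2 + 25x + 30)
  3x^3 + 3x^2 - 3x + 6 = ((3/5)x - 12/5)(5x^2 + 25x + 30) + (39x + 78)
  5x^2 + 25x + 30 = ((5/39)x + 5/13)(39x + 78) + (0)
Last nonzero remainder: 39x + 78. Dividing through by 39 gives the monic gcd x + 2.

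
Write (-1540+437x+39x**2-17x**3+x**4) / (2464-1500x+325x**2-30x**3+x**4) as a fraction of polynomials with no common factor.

(5+x)/(-8+x)

Euclidean algorithm in ℚ[x]:
  x**4-17x**3+39x**2+437x-1540 = (x**4-30x**3+325x**2-1500x+2464) + (13x**3-286x**2+1937x-4004)
  x**4-30x**3+325x**2-1500x+2464 = ((1/13)x-8/13)(13x**3-286x**2+1937x-4004) + (0)
Last nonzero remainder: 13x**3-286x**2+1937x-4004. Dividing through by 13 gives the monic gcd x**3-22x**2+149x-308.
Cancel x**3-22x**2+149x-308 from numerator and denominator to get the reduced form.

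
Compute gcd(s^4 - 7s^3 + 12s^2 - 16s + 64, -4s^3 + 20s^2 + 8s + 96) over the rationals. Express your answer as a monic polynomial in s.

s^2 + s + 4

Repeated division with remainder:
  s^4 - 7s^3 + 12s^2 - 16s + 64 = (-(1/4)s + 1/2)(-4s^3 + 20s^2 + 8s + 96) + (4s^2 + 4s + 16)
  -4s^3 + 20s^2 + 8s + 96 = (-s + 6)(4s^2 + 4s + 16) + (0)
Last nonzero remainder: 4s^2 + 4s + 16. Dividing through by 4 gives the monic gcd s^2 + s + 4.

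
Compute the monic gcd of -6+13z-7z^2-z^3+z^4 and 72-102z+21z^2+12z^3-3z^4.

6-7z+z^3

Repeated division with remainder:
  z^4-z^3-7z^2+13z-6 = (-1/3)(-3z^4+12z^3+21z^2-102z+72) + (3z^3-21z+18)
  -3z^4+12z^3+21z^2-102z+72 = (-z+4)(3z^3-21z+18) + (0)
Last nonzero remainder: 3z^3-21z+18. Dividing through by 3 gives the monic gcd z^3-7z+6.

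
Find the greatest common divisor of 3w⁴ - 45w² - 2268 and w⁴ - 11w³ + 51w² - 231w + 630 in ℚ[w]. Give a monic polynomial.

By polynomial division,
  3w⁴ - 45w² - 2268 = (3)(w⁴ - 11w³ + 51w² - 231w + 630) + (33w³ - 198w² + 693w - 4158)
  w⁴ - 11w³ + 51w² - 231w + 630 = ((1/33)w - 5/33)(33w³ - 198w² + 693w - 4158) + (0)
Last nonzero remainder: 33w³ - 198w² + 693w - 4158. Dividing through by 33 gives the monic gcd w³ - 6w² + 21w - 126.

w³ - 6w² + 21w - 126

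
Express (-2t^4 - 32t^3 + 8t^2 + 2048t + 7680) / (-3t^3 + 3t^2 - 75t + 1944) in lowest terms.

Apply the Euclidean algorithm:
  -2t^4 - 32t^3 + 8t^2 + 2048t + 7680 = ((2/3)t + 34/3)(-3t^3 + 3t^2 - 75t + 1944) + (24t^2 + 1602t - 14352)
  -3t^3 + 3t^2 - 75t + 1944 = (-(1/8)t + 271/32)(24t^2 + 1602t - 14352) + (-(246975/16)t + 246975/2)
  24t^2 + 1602t - 14352 = (-(128/82325)t - 9568/82325)(-(246975/16)t + 246975/2) + (0)
Last nonzero remainder: -(246975/16)t + 246975/2. Dividing through by -246975/16 gives the monic gcd t - 8.
Cancel t - 8 from numerator and denominator to get the reduced form.

(2t^3 + 48t^2 + 376t + 960)/(3t^2 + 21t + 243)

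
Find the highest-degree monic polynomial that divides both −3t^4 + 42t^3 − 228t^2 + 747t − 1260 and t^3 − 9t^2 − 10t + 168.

t − 7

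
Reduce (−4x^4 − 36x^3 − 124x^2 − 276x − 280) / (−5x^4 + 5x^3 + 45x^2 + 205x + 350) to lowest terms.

(4x + 20)/(5x − 25)

Euclidean algorithm in ℚ[x]:
  −4x^4 − 36x^3 − 124x^2 − 276x − 280 = (4/5)(−5x^4 + 5x^3 + 45x^2 + 205x + 350) + (−40x^3 − 160x^2 − 440x − 560)
  −5x^4 + 5x^3 + 45x^2 + 205x + 350 = ((1/8)x − 5/8)(−40x^3 − 160x^2 − 440x − 560) + (0)
Last nonzero remainder: −40x^3 − 160x^2 − 440x − 560. Dividing through by −40 gives the monic gcd x^3 + 4x^2 + 11x + 14.
Cancel x^3 + 4x^2 + 11x + 14 from numerator and denominator to get the reduced form.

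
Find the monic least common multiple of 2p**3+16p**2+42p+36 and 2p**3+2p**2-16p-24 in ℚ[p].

Repeated division with remainder:
  2p**3+16p**2+42p+36 = (2p**3+2p**2-16p-24) + (14p**2+58p+60)
  2p**3+2p**2-16p-24 = ((1/7)p-22/49)(14p**2+58p+60) + ((72/49)p+144/49)
  14p**2+58p+60 = ((343/36)p+245/12)((72/49)p+144/49) + (0)
Last nonzero remainder: (72/49)p+144/49. Dividing through by 72/49 gives the monic gcd p+2.
Then lcm(f, g) = f·g / gcd(f, g); expanding and making the result monic gives the answer.

p**5+7p**4+7p**3-51p**2-144p-108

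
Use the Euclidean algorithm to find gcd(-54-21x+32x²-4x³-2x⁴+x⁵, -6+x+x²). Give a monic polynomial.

Repeated division with remainder:
  x⁵-2x⁴-4x³+32x²-21x-54 = (x³-3x²+5x+9)(x²+x-6) + (0)
The last nonzero remainder x²+x-6 is already monic.

-6+x+x²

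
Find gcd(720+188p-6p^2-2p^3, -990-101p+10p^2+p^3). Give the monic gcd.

-90-p+p^2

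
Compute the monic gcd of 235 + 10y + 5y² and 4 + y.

1

By polynomial division,
  5y² + 10y + 235 = (5y - 10)(y + 4) + (275)
  y + 4 = ((1/275)y + 4/275)(275) + (0)
The last nonzero remainder is the constant 275, so the polynomials are coprime and gcd = 1.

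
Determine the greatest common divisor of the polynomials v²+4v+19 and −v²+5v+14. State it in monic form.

1

By polynomial division,
  v²+4v+19 = (−1)(−v²+5v+14) + (9v+33)
  −v²+5v+14 = (−(1/9)v+26/27)(9v+33) + (−160/9)
  9v+33 = (−(81/160)v−297/160)(−160/9) + (0)
The last nonzero remainder is the constant −160/9, so the polynomials are coprime and gcd = 1.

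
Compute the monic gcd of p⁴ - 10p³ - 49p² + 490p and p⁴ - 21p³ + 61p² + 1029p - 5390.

p³ - 10p² - 49p + 490

By polynomial division,
  p⁴ - 10p³ - 49p² + 490p = (p⁴ - 21p³ + 61p² + 1029p - 5390) + (11p³ - 110p² - 539p + 5390)
  p⁴ - 21p³ + 61p² + 1029p - 5390 = ((1/11)p - 1)(11p³ - 110p² - 539p + 5390) + (0)
Last nonzero remainder: 11p³ - 110p² - 539p + 5390. Dividing through by 11 gives the monic gcd p³ - 10p² - 49p + 490.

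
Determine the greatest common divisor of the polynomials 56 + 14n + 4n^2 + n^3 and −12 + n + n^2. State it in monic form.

Repeated division with remainder:
  n^3 + 4n^2 + 14n + 56 = (n + 3)(n^2 + n − 12) + (23n + 92)
  n^2 + n − 12 = ((1/23)n − 3/23)(23n + 92) + (0)
Last nonzero remainder: 23n + 92. Dividing through by 23 gives the monic gcd n + 4.

4 + n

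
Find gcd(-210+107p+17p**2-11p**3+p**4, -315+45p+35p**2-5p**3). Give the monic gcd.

-21-4p+p**2

By polynomial division,
  p**4-11p**3+17p**2+107p-210 = (-(1/5)p+4/5)(-5p**3+35p**2+45p-315) + (-2p**2+8p+42)
  -5p**3+35p**2+45p-315 = ((5/2)p-15/2)(-2p**2+8p+42) + (0)
Last nonzero remainder: -2p**2+8p+42. Dividing through by -2 gives the monic gcd p**2-4p-21.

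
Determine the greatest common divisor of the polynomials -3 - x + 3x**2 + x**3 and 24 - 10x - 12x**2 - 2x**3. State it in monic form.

By polynomial division,
  x**3 + 3x**2 - x - 3 = (-1/2)(-2x**3 - 12x**2 - 10x + 24) + (-3x**2 - 6x + 9)
  -2x**3 - 12x**2 - 10x + 24 = ((2/3)x + 8/3)(-3x**2 - 6x + 9) + (0)
Last nonzero remainder: -3x**2 - 6x + 9. Dividing through by -3 gives the monic gcd x**2 + 2x - 3.

-3 + 2x + x**2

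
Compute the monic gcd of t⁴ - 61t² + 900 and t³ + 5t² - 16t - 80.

t + 5

By polynomial division,
  t⁴ - 61t² + 900 = (t - 5)(t³ + 5t² - 16t - 80) + (-20t² + 500)
  t³ + 5t² - 16t - 80 = (-(1/20)t - 1/4)(-20t² + 500) + (9t + 45)
  -20t² + 500 = (-(20/9)t + 100/9)(9t + 45) + (0)
Last nonzero remainder: 9t + 45. Dividing through by 9 gives the monic gcd t + 5.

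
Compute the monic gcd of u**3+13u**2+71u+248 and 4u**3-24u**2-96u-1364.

Euclidean algorithm in ℚ[u]:
  u**3+13u**2+71u+248 = (1/4)(4u**3-24u**2-96u-1364) + (19u**2+95u+589)
  4u**3-24u**2-96u-1364 = ((4/19)u-44/19)(19u**2+95u+589) + (0)
Last nonzero remainder: 19u**2+95u+589. Dividing through by 19 gives the monic gcd u**2+5u+31.

u**2+5u+31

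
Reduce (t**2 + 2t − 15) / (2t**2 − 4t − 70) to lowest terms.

(t − 3)/(2t − 14)

Euclidean algorithm in ℚ[t]:
  t**2 + 2t − 15 = (1/2)(2t**2 − 4t − 70) + (4t + 20)
  2t**2 − 4t − 70 = ((1/2)t − 7/2)(4t + 20) + (0)
Last nonzero remainder: 4t + 20. Dividing through by 4 gives the monic gcd t + 5.
Cancel t + 5 from numerator and denominator to get the reduced form.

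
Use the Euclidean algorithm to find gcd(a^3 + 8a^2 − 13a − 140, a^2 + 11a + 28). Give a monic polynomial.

a + 7

Euclidean algorithm in ℚ[a]:
  a^3 + 8a^2 − 13a − 140 = (a − 3)(a^2 + 11a + 28) + (−8a − 56)
  a^2 + 11a + 28 = (−(1/8)a − 1/2)(−8a − 56) + (0)
Last nonzero remainder: −8a − 56. Dividing through by −8 gives the monic gcd a + 7.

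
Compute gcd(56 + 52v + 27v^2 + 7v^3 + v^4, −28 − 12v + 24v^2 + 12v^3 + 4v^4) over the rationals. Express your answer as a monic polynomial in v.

Repeated division with remainder:
  v^4 + 7v^3 + 27v^2 + 52v + 56 = (1/4)(4v^4 + 12v^3 + 24v^2 − 12v − 28) + (4v^3 + 21v^2 + 55v + 63)
  4v^4 + 12v^3 + 24v^2 − 12v − 28 = (v − 9/4)(4v^3 + 21v^2 + 55v + 63) + ((65/4)v^2 + (195/4)v + 455/4)
  4v^3 + 21v^2 + 55v + 63 = ((16/65)v + 36/65)((65/4)v^2 + (195/4)v + 455/4) + (0)
Last nonzero remainder: (65/4)v^2 + (195/4)v + 455/4. Dividing through by 65/4 gives the monic gcd v^2 + 3v + 7.

7 + 3v + v^2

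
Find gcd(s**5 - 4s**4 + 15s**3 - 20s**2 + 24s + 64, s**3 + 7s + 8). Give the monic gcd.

s**3 + 7s + 8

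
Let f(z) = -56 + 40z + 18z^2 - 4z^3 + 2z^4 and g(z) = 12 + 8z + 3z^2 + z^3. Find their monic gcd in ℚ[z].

Apply the Euclidean algorithm:
  2z^4 - 4z^3 + 18z^2 + 40z - 56 = (2z - 10)(z^3 + 3z^2 + 8z + 12) + (32z^2 + 96z + 64)
  z^3 + 3z^2 + 8z + 12 = ((1/32)z)(32z^2 + 96z + 64) + (6z + 12)
  32z^2 + 96z + 64 = ((16/3)z + 16/3)(6z + 12) + (0)
Last nonzero remainder: 6z + 12. Dividing through by 6 gives the monic gcd z + 2.

2 + z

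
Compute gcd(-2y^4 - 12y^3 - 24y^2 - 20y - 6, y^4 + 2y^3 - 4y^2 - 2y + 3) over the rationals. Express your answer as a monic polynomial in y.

y^2 + 4y + 3

Euclidean algorithm in ℚ[y]:
  -2y^4 - 12y^3 - 24y^2 - 20y - 6 = (-2)(y^4 + 2y^3 - 4y^2 - 2y + 3) + (-8y^3 - 32y^2 - 24y)
  y^4 + 2y^3 - 4y^2 - 2y + 3 = (-(1/8)y + 1/4)(-8y^3 - 32y^2 - 24y) + (y^2 + 4y + 3)
  -8y^3 - 32y^2 - 24y = (-8y)(y^2 + 4y + 3) + (0)
The last nonzero remainder y^2 + 4y + 3 is already monic.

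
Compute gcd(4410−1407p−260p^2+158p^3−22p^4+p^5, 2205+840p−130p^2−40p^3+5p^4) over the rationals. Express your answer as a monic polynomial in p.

Apply the Euclidean algorithm:
  p^5−22p^4+158p^3−260p^2−1407p+4410 = ((1/5)p−14/5)(5p^4−40p^3−130p^2+840p+2205) + (72p^3−792p^2+504p+10584)
  5p^4−40p^3−130p^2+840p+2205 = ((5/72)p+5/24)(72p^3−792p^2+504p+10584) + (0)
Last nonzero remainder: 72p^3−792p^2+504p+10584. Dividing through by 72 gives the monic gcd p^3−11p^2+7p+147.

147+7p−11p^2+p^3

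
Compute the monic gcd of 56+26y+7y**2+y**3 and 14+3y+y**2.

14+3y+y**2

Repeated division with remainder:
  y**3+7y**2+26y+56 = (y+4)(y**2+3y+14) + (0)
The last nonzero remainder y**2+3y+14 is already monic.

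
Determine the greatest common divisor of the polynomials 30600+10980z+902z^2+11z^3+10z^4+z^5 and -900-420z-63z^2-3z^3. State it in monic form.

300+140z+21z^2+z^3

By polynomial division,
  z^5+10z^4+11z^3+902z^2+10980z+30600 = (-(1/3)z^2+(11/3)z-34)(-3z^3-63z^2-420z-900) + (0)
Last nonzero remainder: -3z^3-63z^2-420z-900. Dividing through by -3 gives the monic gcd z^3+21z^2+140z+300.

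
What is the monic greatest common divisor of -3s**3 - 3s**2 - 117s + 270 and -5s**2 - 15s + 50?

Apply the Euclidean algorithm:
  -3s**3 - 3s**2 - 117s + 270 = ((3/5)s - 6/5)(-5s**2 - 15s + 50) + (-165s + 330)
  -5s**2 - 15s + 50 = ((1/33)s + 5/33)(-165s + 330) + (0)
Last nonzero remainder: -165s + 330. Dividing through by -165 gives the monic gcd s - 2.

s - 2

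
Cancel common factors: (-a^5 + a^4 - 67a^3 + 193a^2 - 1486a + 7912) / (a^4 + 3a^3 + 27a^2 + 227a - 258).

(-a^3 - a^2 - 26a + 184)/(a^2 + 5a - 6)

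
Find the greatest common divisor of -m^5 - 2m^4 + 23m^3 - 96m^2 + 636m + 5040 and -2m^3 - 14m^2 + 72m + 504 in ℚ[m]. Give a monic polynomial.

m^2 + m - 42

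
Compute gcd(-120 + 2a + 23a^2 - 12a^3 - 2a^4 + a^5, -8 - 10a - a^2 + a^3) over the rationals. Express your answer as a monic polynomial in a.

Euclidean algorithm in ℚ[a]:
  a^5 - 2a^4 - 12a^3 + 23a^2 + 2a - 120 = (a^2 - a - 3)(a^3 - a^2 - 10a - 8) + (18a^2 - 36a - 144)
  a^3 - a^2 - 10a - 8 = ((1/18)a + 1/18)(18a^2 - 36a - 144) + (0)
Last nonzero remainder: 18a^2 - 36a - 144. Dividing through by 18 gives the monic gcd a^2 - 2a - 8.

-8 - 2a + a^2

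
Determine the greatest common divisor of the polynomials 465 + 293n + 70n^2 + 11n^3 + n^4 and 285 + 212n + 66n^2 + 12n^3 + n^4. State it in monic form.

By polynomial division,
  n^4 + 11n^3 + 70n^2 + 293n + 465 = (n^4 + 12n^3 + 66n^2 + 212n + 285) + (-n^3 + 4n^2 + 81n + 180)
  n^4 + 12n^3 + 66n^2 + 212n + 285 = (-n - 16)(-n^3 + 4n^2 + 81n + 180) + (211n^2 + 1688n + 3165)
  -n^3 + 4n^2 + 81n + 180 = (-(1/211)n + 12/211)(211n^2 + 1688n + 3165) + (0)
Last nonzero remainder: 211n^2 + 1688n + 3165. Dividing through by 211 gives the monic gcd n^2 + 8n + 15.

15 + 8n + n^2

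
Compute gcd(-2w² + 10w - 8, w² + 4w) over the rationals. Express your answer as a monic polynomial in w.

1

Apply the Euclidean algorithm:
  -2w² + 10w - 8 = (-2)(w² + 4w) + (18w - 8)
  w² + 4w = ((1/18)w + 20/81)(18w - 8) + (160/81)
  18w - 8 = ((729/80)w - 81/20)(160/81) + (0)
The last nonzero remainder is the constant 160/81, so the polynomials are coprime and gcd = 1.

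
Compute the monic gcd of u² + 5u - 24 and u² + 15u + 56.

Apply the Euclidean algorithm:
  u² + 5u - 24 = (u² + 15u + 56) + (-10u - 80)
  u² + 15u + 56 = (-(1/10)u - 7/10)(-10u - 80) + (0)
Last nonzero remainder: -10u - 80. Dividing through by -10 gives the monic gcd u + 8.

u + 8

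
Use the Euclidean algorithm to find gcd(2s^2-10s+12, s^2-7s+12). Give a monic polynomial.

s-3

Repeated division with remainder:
  2s^2-10s+12 = (2)(s^2-7s+12) + (4s-12)
  s^2-7s+12 = ((1/4)s-1)(4s-12) + (0)
Last nonzero remainder: 4s-12. Dividing through by 4 gives the monic gcd s-3.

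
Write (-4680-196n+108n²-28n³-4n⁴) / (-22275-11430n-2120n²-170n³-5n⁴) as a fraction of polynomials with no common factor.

Repeated division with remainder:
  -4n⁴-28n³+108n²-196n-4680 = (4/5)(-5n⁴-170n³-2120n²-11430n-22275) + (108n³+1804n²+8948n+13140)
  -5n⁴-170n³-2120n²-11430n-22275 = (-(5/108)n-2335/2916)(108n³+1804n²+8948n+13140) + (-(190400/729)n²-(2665600/729)n-952000/81)
  108n³+1804n²+8948n+13140 = (-(19683/47600)n-53217/47600)(-(190400/729)n²-(2665600/729)n-952000/81) + (0)
Last nonzero remainder: -(190400/729)n²-(2665600/729)n-952000/81. Dividing through by -190400/729 gives the monic gcd n²+14n+45.
Cancel n²+14n+45 from numerator and denominator to get the reduced form.

(104-28n+4n²)/(495+100n+5n²)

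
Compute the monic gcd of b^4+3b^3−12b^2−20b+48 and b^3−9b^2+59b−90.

Repeated division with remainder:
  b^4+3b^3−12b^2−20b+48 = (b+12)(b^3−9b^2+59b−90) + (37b^2−638b+1128)
  b^3−9b^2+59b−90 = ((1/37)b+305/1369)(37b^2−638b+1128) + ((233625/1369)b−467250/1369)
  37b^2−638b+1128 = ((50653/233625)b−257372/77875)((233625/1369)b−467250/1369) + (0)
Last nonzero remainder: (233625/1369)b−467250/1369. Dividing through by 233625/1369 gives the monic gcd b−2.

b−2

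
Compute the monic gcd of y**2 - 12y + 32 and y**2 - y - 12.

y - 4

Repeated division with remainder:
  y**2 - 12y + 32 = (y**2 - y - 12) + (-11y + 44)
  y**2 - y - 12 = (-(1/11)y - 3/11)(-11y + 44) + (0)
Last nonzero remainder: -11y + 44. Dividing through by -11 gives the monic gcd y - 4.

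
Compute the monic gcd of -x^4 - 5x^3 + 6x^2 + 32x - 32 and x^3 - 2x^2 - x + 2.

x^2 - 3x + 2

By polynomial division,
  -x^4 - 5x^3 + 6x^2 + 32x - 32 = (-x - 7)(x^3 - 2x^2 - x + 2) + (-9x^2 + 27x - 18)
  x^3 - 2x^2 - x + 2 = (-(1/9)x - 1/9)(-9x^2 + 27x - 18) + (0)
Last nonzero remainder: -9x^2 + 27x - 18. Dividing through by -9 gives the monic gcd x^2 - 3x + 2.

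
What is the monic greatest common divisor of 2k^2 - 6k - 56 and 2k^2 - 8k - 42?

k - 7

Repeated division with remainder:
  2k^2 - 6k - 56 = (2k^2 - 8k - 42) + (2k - 14)
  2k^2 - 8k - 42 = (k + 3)(2k - 14) + (0)
Last nonzero remainder: 2k - 14. Dividing through by 2 gives the monic gcd k - 7.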